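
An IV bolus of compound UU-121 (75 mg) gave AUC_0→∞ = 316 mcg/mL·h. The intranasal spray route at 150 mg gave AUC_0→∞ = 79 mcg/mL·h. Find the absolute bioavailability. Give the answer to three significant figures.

F = 0.125

F = (AUC_ev / D_ev) / (AUC_iv / D_iv)
  = (79/150) / (316/75)
  = 0.526667 / 4.21333 = 0.1250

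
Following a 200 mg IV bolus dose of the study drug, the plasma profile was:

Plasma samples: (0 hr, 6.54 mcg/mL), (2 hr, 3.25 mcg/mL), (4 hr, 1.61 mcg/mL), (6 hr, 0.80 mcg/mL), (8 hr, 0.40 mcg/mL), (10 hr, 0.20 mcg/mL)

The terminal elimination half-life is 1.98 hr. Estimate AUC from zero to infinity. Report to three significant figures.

AUC = 19.4 mcg/mL·hr

Trapezoidal AUC_0→10:
  [0→2]: (6.54+3.25)/2 × 2 = 9.79
  [2→4]: (3.25+1.61)/2 × 2 = 4.86
  [4→6]: (1.61+0.80)/2 × 2 = 2.41
  [6→8]: (0.80+0.40)/2 × 2 = 1.2
  [8→10]: (0.40+0.20)/2 × 2 = 0.6
  Sum = 18.86 mcg/mL·hr
k_e = ln2 / t½ = 0.693147 / 1.98 = 0.3501 hr^-1
Extrapolated tail: C_last / k_e = 0.20 / 0.3501 = 0.571
AUC_0→∞ = 18.86 + 0.571 = 19.431 mcg/mL·hr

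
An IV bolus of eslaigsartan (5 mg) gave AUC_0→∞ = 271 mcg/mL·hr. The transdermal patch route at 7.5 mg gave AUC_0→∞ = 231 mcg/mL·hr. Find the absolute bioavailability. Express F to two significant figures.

F = (AUC_ev / D_ev) / (AUC_iv / D_iv)
  = (231/7.5) / (271/5)
  = 30.8 / 54.2 = 0.5683

F = 0.57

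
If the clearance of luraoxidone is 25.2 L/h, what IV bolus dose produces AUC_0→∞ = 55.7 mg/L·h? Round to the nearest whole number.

Dose = 1404 mg

Dose_iv = CL × AUC_0→∞
     = 25.2 × 55.7 = 1403.64 mg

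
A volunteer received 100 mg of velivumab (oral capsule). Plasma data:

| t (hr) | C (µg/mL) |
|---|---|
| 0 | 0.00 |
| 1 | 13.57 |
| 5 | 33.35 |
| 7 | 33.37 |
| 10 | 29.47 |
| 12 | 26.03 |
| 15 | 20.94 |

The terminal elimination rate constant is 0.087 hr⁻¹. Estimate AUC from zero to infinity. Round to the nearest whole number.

AUC = 628 µg/mL·hr

Trapezoidal AUC_0→15:
  [0→1]: (0.00+13.57)/2 × 1 = 6.785
  [1→5]: (13.57+33.35)/2 × 4 = 93.84
  [5→7]: (33.35+33.37)/2 × 2 = 66.72
  [7→10]: (33.37+29.47)/2 × 3 = 94.26
  [10→12]: (29.47+26.03)/2 × 2 = 55.5
  [12→15]: (26.03+20.94)/2 × 3 = 70.455
  Sum = 387.56 µg/mL·hr
Extrapolated tail: C_last / k_e = 20.94 / 0.087 = 240.690
AUC_0→∞ = 387.56 + 240.690 = 628.25 µg/mL·hr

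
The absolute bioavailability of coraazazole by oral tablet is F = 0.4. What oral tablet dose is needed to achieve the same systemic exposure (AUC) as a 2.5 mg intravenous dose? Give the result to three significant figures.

D_oral = 6.25 mg

For equal systemic exposure: F × D_ev = D_iv
D_ev = D_iv / F = 2.5 / 0.4 = 6.25 mg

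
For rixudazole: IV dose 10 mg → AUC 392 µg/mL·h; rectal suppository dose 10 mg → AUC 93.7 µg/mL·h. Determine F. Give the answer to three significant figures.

F = (AUC_ev / D_ev) / (AUC_iv / D_iv)
  = (93.7/10) / (392/10)
  = 9.37 / 39.2 = 0.2390

F = 0.239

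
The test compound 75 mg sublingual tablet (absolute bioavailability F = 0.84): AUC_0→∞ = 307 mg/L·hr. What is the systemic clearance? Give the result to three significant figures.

CL = F × Dose / AUC_0→∞
   = 0.84 × 75 / 307 = 0.205212 L/hr

CL = 0.205 L/hr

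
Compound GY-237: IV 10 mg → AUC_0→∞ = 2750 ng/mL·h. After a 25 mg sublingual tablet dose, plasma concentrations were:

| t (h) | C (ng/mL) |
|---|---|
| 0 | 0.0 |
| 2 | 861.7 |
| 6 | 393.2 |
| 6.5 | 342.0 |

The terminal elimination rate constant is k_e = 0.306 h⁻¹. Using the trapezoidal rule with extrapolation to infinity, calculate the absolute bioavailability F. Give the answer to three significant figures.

Trapezoidal AUC_0→6.5 (sublingual tablet):
  [0→2]: (0.0+861.7)/2 × 2 = 861.7
  [2→6]: (861.7+393.2)/2 × 4 = 2509.8
  [6→6.5]: (393.2+342.0)/2 × 0.5 = 183.8
  Sum = 3555.3 ng/mL·h
Tail: C_last/k_e = 342.0/0.306 = 1117.647
AUC_0→∞ (sublingual tablet) = 3555.3 + 1117.647 = 4672.947 ng/mL·h
F = (AUC_ev/D_ev)/(AUC_iv/D_iv) = (4672.947/25)/(2750/10) = 186.91788/275 = 0.6797

F = 0.680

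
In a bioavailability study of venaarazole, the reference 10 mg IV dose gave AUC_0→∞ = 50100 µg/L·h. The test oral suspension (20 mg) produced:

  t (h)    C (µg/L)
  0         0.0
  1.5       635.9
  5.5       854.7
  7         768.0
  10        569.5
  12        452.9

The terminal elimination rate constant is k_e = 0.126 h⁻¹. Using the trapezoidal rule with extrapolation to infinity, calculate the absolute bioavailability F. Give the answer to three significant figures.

F = 0.113

Trapezoidal AUC_0→12 (oral suspension):
  [0→1.5]: (0.0+635.9)/2 × 1.5 = 476.925
  [1.5→5.5]: (635.9+854.7)/2 × 4 = 2981.2
  [5.5→7]: (854.7+768.0)/2 × 1.5 = 1217.025
  [7→10]: (768.0+569.5)/2 × 3 = 2006.25
  [10→12]: (569.5+452.9)/2 × 2 = 1022.4
  Sum = 7703.8 µg/L·h
Tail: C_last/k_e = 452.9/0.126 = 3594.444
AUC_0→∞ (oral suspension) = 7703.8 + 3594.444 = 11298.244 µg/L·h
F = (AUC_ev/D_ev)/(AUC_iv/D_iv) = (11298.244/20)/(50100/10) = 564.9122/5010 = 0.1128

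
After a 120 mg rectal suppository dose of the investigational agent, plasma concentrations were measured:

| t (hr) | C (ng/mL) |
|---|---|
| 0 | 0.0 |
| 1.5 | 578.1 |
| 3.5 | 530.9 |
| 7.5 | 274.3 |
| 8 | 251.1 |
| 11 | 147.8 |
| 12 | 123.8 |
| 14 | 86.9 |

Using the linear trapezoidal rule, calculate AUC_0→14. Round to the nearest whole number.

AUC = 4229 ng/mL·hr

Trapezoidal AUC_0→14:
  [0→1.5]: (0.0+578.1)/2 × 1.5 = 433.575
  [1.5→3.5]: (578.1+530.9)/2 × 2 = 1109.0
  [3.5→7.5]: (530.9+274.3)/2 × 4 = 1610.4
  [7.5→8]: (274.3+251.1)/2 × 0.5 = 131.35
  [8→11]: (251.1+147.8)/2 × 3 = 598.35
  [11→12]: (147.8+123.8)/2 × 1 = 135.8
  [12→14]: (123.8+86.9)/2 × 2 = 210.7
  Sum = 4229.175 ng/mL·hr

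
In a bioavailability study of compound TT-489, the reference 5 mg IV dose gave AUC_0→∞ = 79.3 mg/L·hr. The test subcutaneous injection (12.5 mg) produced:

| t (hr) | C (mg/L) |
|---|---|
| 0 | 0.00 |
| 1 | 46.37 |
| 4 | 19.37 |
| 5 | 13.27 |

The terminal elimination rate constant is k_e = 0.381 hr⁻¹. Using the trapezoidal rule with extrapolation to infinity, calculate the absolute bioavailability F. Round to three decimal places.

Trapezoidal AUC_0→5 (subcutaneous injection):
  [0→1]: (0.00+46.37)/2 × 1 = 23.185
  [1→4]: (46.37+19.37)/2 × 3 = 98.61
  [4→5]: (19.37+13.27)/2 × 1 = 16.32
  Sum = 138.115 mg/L·hr
Tail: C_last/k_e = 13.27/0.381 = 34.829
AUC_0→∞ (subcutaneous injection) = 138.115 + 34.829 = 172.944 mg/L·hr
F = (AUC_ev/D_ev)/(AUC_iv/D_iv) = (172.944/12.5)/(79.3/5) = 13.83552/15.86 = 0.8724

F = 0.872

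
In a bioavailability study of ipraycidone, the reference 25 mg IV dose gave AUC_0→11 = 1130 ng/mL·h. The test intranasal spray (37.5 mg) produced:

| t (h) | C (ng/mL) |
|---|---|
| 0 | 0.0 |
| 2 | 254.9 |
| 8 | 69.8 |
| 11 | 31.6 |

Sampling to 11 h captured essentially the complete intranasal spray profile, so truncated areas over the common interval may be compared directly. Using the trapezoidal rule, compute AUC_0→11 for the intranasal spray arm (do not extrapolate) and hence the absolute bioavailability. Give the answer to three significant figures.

F = 0.815

Trapezoidal AUC_0→11 (intranasal spray):
  [0→2]: (0.0+254.9)/2 × 2 = 254.9
  [2→8]: (254.9+69.8)/2 × 6 = 974.1
  [8→11]: (69.8+31.6)/2 × 3 = 152.1
  Sum = 1381.1 ng/mL·h
F = (AUC_ev/D_ev)/(AUC_iv/D_iv) = (1381.1/37.5)/(1130/25) = 36.8293/45.2 = 0.8148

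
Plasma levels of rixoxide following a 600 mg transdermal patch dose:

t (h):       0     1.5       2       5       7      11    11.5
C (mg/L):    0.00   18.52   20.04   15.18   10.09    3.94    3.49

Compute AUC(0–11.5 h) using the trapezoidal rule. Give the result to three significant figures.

AUC = 132 mg/L·h

Trapezoidal AUC_0→11.5:
  [0→1.5]: (0.00+18.52)/2 × 1.5 = 13.89
  [1.5→2]: (18.52+20.04)/2 × 0.5 = 9.64
  [2→5]: (20.04+15.18)/2 × 3 = 52.83
  [5→7]: (15.18+10.09)/2 × 2 = 25.27
  [7→11]: (10.09+3.94)/2 × 4 = 28.06
  [11→11.5]: (3.94+3.49)/2 × 0.5 = 1.8575
  Sum = 131.5475 mg/L·h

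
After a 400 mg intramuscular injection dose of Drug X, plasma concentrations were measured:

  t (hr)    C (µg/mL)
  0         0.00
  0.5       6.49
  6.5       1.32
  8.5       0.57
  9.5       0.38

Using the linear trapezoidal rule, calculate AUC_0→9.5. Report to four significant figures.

AUC = 27.42 µg/mL·hr

Trapezoidal AUC_0→9.5:
  [0→0.5]: (0.00+6.49)/2 × 0.5 = 1.6225
  [0.5→6.5]: (6.49+1.32)/2 × 6 = 23.43
  [6.5→8.5]: (1.32+0.57)/2 × 2 = 1.89
  [8.5→9.5]: (0.57+0.38)/2 × 1 = 0.475
  Sum = 27.4175 µg/mL·hr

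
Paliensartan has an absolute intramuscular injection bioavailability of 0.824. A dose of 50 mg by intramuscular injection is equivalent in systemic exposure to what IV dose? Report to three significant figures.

D_iv = 41.2 mg

Systemic exposure from an extravascular dose = F × D_ev, so the equivalent IV dose is F × D_ev.
D_iv = F × D_ev = 0.824 × 50 = 41.2 mg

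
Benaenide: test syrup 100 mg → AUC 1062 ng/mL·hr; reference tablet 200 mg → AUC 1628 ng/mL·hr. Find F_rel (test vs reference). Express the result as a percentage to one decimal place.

F_rel = 130.5%

F_rel = (AUC_test/D_test) / (AUC_ref/D_ref)
      = (1062/100) / (1628/200)
      = 10.62 / 8.14 = 1.3047 = 130.47%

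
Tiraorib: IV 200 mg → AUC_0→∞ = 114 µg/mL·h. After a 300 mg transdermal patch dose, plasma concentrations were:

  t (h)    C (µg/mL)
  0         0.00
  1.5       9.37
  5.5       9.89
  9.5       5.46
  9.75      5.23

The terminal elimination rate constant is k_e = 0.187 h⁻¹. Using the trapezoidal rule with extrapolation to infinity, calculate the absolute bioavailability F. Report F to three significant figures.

Trapezoidal AUC_0→9.75 (transdermal patch):
  [0→1.5]: (0.00+9.37)/2 × 1.5 = 7.0275
  [1.5→5.5]: (9.37+9.89)/2 × 4 = 38.52
  [5.5→9.5]: (9.89+5.46)/2 × 4 = 30.7
  [9.5→9.75]: (5.46+5.23)/2 × 0.25 = 1.33625
  Sum = 77.58375 µg/mL·h
Tail: C_last/k_e = 5.23/0.187 = 27.968
AUC_0→∞ (transdermal patch) = 77.58375 + 27.968 = 105.55175 µg/mL·h
F = (AUC_ev/D_ev)/(AUC_iv/D_iv) = (105.55175/300)/(114/200) = 0.351839/0.57 = 0.6173

F = 0.617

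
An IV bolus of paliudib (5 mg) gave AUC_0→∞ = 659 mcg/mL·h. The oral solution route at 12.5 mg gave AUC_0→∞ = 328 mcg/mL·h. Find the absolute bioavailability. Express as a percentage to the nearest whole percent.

F = (AUC_ev / D_ev) / (AUC_iv / D_iv)
  = (328/12.5) / (659/5)
  = 26.24 / 131.8 = 0.1991
  = 19.91%

F = 20%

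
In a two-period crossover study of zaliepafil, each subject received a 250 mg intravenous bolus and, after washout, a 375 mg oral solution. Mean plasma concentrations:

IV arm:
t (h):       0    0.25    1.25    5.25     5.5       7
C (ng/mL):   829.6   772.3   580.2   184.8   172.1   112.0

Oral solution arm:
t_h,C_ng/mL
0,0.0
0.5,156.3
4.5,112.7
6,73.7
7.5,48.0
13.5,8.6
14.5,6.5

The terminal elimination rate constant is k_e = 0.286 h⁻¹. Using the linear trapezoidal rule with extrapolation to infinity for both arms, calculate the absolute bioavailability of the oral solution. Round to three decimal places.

F = 0.220

Trapezoidal AUC_0→7 (IV):
  [0→0.25]: (829.6+772.3)/2 × 0.25 = 200.2375
  [0.25→1.25]: (772.3+580.2)/2 × 1 = 676.25
  [1.25→5.25]: (580.2+184.8)/2 × 4 = 1530.0
  [5.25→5.5]: (184.8+172.1)/2 × 0.25 = 44.6125
  [5.5→7]: (172.1+112.0)/2 × 1.5 = 213.075
  Sum = 2664.175 ng/mL·h
IV tail: 112.0/0.286 = 391.608; AUC_iv,0→∞ = 2664.175 + 391.608 = 3055.783 ng/mL·h
Trapezoidal AUC_0→14.5 (oral solution):
  [0→0.5]: (0.0+156.3)/2 × 0.5 = 39.075
  [0.5→4.5]: (156.3+112.7)/2 × 4 = 538.0
  [4.5→6]: (112.7+73.7)/2 × 1.5 = 139.8
  [6→7.5]: (73.7+48.0)/2 × 1.5 = 91.275
  [7.5→13.5]: (48.0+8.6)/2 × 6 = 169.8
  [13.5→14.5]: (8.6+6.5)/2 × 1 = 7.55
  Sum = 985.5 ng/mL·h
oral solution tail: 6.5/0.286 = 22.727; AUC_ev,0→∞ = 985.5 + 22.727 = 1008.227 ng/mL·h
F = (AUC_ev/D_ev)/(AUC_iv/D_iv) = (1008.227/375)/(3055.783/250) = 2.68861/12.223132 = 0.2200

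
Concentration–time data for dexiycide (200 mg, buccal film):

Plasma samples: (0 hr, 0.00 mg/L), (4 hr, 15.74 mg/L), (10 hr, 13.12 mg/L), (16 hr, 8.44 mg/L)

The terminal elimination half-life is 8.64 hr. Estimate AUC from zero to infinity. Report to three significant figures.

Trapezoidal AUC_0→16:
  [0→4]: (0.00+15.74)/2 × 4 = 31.48
  [4→10]: (15.74+13.12)/2 × 6 = 86.58
  [10→16]: (13.12+8.44)/2 × 6 = 64.68
  Sum = 182.74 mg/L·hr
k_e = ln2 / t½ = 0.693147 / 8.64 = 0.0802 hr^-1
Extrapolated tail: C_last / k_e = 8.44 / 0.0802 = 105.237
AUC_0→∞ = 182.74 + 105.237 = 287.977 mg/L·hr

AUC = 288 mg/L·hr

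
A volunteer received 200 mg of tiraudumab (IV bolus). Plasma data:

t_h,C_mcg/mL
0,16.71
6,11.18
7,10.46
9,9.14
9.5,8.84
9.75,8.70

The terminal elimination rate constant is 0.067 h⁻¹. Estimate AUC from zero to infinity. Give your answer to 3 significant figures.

Trapezoidal AUC_0→9.75:
  [0→6]: (16.71+11.18)/2 × 6 = 83.67
  [6→7]: (11.18+10.46)/2 × 1 = 10.82
  [7→9]: (10.46+9.14)/2 × 2 = 19.6
  [9→9.5]: (9.14+8.84)/2 × 0.5 = 4.495
  [9.5→9.75]: (8.84+8.70)/2 × 0.25 = 2.1925
  Sum = 120.7775 mcg/mL·h
Extrapolated tail: C_last / k_e = 8.70 / 0.067 = 129.851
AUC_0→∞ = 120.7775 + 129.851 = 250.6285 mcg/mL·h

AUC = 251 mcg/mL·h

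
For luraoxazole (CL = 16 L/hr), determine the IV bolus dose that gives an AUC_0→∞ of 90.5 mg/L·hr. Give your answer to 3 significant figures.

Dose = 1450 mg

Dose_iv = CL × AUC_0→∞
     = 16 × 90.5 = 1448 mg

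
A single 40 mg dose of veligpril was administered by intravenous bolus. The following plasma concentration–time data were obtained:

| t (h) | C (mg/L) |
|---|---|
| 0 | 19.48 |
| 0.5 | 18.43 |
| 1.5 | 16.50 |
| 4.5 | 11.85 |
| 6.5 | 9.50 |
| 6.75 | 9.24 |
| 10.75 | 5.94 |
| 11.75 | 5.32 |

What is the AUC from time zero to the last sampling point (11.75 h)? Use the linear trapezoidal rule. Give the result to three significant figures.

AUC = 129 mg/L·h

Trapezoidal AUC_0→11.75:
  [0→0.5]: (19.48+18.43)/2 × 0.5 = 9.4775
  [0.5→1.5]: (18.43+16.50)/2 × 1 = 17.465
  [1.5→4.5]: (16.50+11.85)/2 × 3 = 42.525
  [4.5→6.5]: (11.85+9.50)/2 × 2 = 21.35
  [6.5→6.75]: (9.50+9.24)/2 × 0.25 = 2.3425
  [6.75→10.75]: (9.24+5.94)/2 × 4 = 30.36
  [10.75→11.75]: (5.94+5.32)/2 × 1 = 5.63
  Sum = 129.15 mg/L·h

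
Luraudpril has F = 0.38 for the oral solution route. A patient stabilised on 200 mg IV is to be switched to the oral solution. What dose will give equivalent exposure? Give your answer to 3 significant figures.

For equal systemic exposure: F × D_ev = D_iv
D_ev = D_iv / F = 200 / 0.38 = 526.316 mg

D_oral = 526 mg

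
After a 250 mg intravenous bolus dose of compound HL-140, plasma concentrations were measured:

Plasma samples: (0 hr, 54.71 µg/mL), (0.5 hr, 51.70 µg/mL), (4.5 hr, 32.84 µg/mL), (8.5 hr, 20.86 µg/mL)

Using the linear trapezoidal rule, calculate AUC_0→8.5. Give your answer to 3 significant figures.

Trapezoidal AUC_0→8.5:
  [0→0.5]: (54.71+51.70)/2 × 0.5 = 26.6025
  [0.5→4.5]: (51.70+32.84)/2 × 4 = 169.08
  [4.5→8.5]: (32.84+20.86)/2 × 4 = 107.4
  Sum = 303.0825 µg/mL·hr

AUC = 303 µg/mL·hr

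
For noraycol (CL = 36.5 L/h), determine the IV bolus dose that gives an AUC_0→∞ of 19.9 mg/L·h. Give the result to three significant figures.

Dose = 726 mg

Dose_iv = CL × AUC_0→∞
     = 36.5 × 19.9 = 726.35 mg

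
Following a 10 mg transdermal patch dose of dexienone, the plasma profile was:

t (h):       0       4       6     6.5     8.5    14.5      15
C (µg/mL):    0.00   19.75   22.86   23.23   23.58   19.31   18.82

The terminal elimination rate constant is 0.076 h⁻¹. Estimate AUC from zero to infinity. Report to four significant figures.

Trapezoidal AUC_0→15:
  [0→4]: (0.00+19.75)/2 × 4 = 39.5
  [4→6]: (19.75+22.86)/2 × 2 = 42.61
  [6→6.5]: (22.86+23.23)/2 × 0.5 = 11.5225
  [6.5→8.5]: (23.23+23.58)/2 × 2 = 46.81
  [8.5→14.5]: (23.58+19.31)/2 × 6 = 128.67
  [14.5→15]: (19.31+18.82)/2 × 0.5 = 9.5325
  Sum = 278.645 µg/mL·h
Extrapolated tail: C_last / k_e = 18.82 / 0.076 = 247.632
AUC_0→∞ = 278.645 + 247.632 = 526.277 µg/mL·h

AUC = 526.3 µg/mL·h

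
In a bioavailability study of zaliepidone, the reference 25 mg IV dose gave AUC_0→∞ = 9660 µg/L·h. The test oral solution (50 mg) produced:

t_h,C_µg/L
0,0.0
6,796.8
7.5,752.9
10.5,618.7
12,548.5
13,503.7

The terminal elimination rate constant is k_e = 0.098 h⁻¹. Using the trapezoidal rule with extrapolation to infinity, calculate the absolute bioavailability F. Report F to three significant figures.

F = 0.629

Trapezoidal AUC_0→13 (oral solution):
  [0→6]: (0.0+796.8)/2 × 6 = 2390.4
  [6→7.5]: (796.8+752.9)/2 × 1.5 = 1162.275
  [7.5→10.5]: (752.9+618.7)/2 × 3 = 2057.4
  [10.5→12]: (618.7+548.5)/2 × 1.5 = 875.4
  [12→13]: (548.5+503.7)/2 × 1 = 526.1
  Sum = 7011.575 µg/L·h
Tail: C_last/k_e = 503.7/0.098 = 5139.796
AUC_0→∞ (oral solution) = 7011.575 + 5139.796 = 12151.371 µg/L·h
F = (AUC_ev/D_ev)/(AUC_iv/D_iv) = (12151.371/50)/(9660/25) = 243.02742/386.4 = 0.6290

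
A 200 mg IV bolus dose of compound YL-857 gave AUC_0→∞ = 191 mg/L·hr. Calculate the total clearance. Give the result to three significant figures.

CL = 1.05 L/hr

CL = Dose_iv / AUC_0→∞
   = 200 / 191 = 1.04712 L/hr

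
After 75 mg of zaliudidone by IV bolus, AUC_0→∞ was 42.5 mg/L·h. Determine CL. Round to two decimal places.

CL = Dose_iv / AUC_0→∞
   = 75 / 42.5 = 1.76471 L/h

CL = 1.76 L/h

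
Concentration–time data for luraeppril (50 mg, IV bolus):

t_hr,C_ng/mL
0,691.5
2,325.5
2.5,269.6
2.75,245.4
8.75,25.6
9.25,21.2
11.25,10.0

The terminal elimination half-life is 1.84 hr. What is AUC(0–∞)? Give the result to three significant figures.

AUC = 2110 ng/mL·hr

Trapezoidal AUC_0→11.25:
  [0→2]: (691.5+325.5)/2 × 2 = 1017.0
  [2→2.5]: (325.5+269.6)/2 × 0.5 = 148.775
  [2.5→2.75]: (269.6+245.4)/2 × 0.25 = 64.375
  [2.75→8.75]: (245.4+25.6)/2 × 6 = 813.0
  [8.75→9.25]: (25.6+21.2)/2 × 0.5 = 11.7
  [9.25→11.25]: (21.2+10.0)/2 × 2 = 31.2
  Sum = 2086.05 ng/mL·hr
k_e = ln2 / t½ = 0.693147 / 1.84 = 0.3767 hr^-1
Extrapolated tail: C_last / k_e = 10.0 / 0.3767 = 26.546
AUC_0→∞ = 2086.05 + 26.546 = 2112.596 ng/mL·hr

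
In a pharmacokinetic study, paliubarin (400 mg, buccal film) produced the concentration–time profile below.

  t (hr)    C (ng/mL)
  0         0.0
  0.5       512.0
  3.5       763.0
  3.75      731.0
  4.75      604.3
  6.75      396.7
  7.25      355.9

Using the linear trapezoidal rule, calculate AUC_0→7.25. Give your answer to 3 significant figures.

AUC = 4080 ng/mL·hr

Trapezoidal AUC_0→7.25:
  [0→0.5]: (0.0+512.0)/2 × 0.5 = 128.0
  [0.5→3.5]: (512.0+763.0)/2 × 3 = 1912.5
  [3.5→3.75]: (763.0+731.0)/2 × 0.25 = 186.75
  [3.75→4.75]: (731.0+604.3)/2 × 1 = 667.65
  [4.75→6.75]: (604.3+396.7)/2 × 2 = 1001.0
  [6.75→7.25]: (396.7+355.9)/2 × 0.5 = 188.15
  Sum = 4084.05 ng/mL·hr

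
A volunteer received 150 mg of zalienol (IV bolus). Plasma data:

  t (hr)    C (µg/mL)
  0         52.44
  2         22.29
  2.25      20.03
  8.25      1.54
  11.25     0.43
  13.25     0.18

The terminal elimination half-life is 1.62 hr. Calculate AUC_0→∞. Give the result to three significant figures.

Trapezoidal AUC_0→13.25:
  [0→2]: (52.44+22.29)/2 × 2 = 74.73
  [2→2.25]: (22.29+20.03)/2 × 0.25 = 5.29
  [2.25→8.25]: (20.03+1.54)/2 × 6 = 64.71
  [8.25→11.25]: (1.54+0.43)/2 × 3 = 2.955
  [11.25→13.25]: (0.43+0.18)/2 × 2 = 0.61
  Sum = 148.295 µg/mL·hr
k_e = ln2 / t½ = 0.693147 / 1.62 = 0.4279 hr^-1
Extrapolated tail: C_last / k_e = 0.18 / 0.4279 = 0.421
AUC_0→∞ = 148.295 + 0.421 = 148.716 µg/mL·hr

AUC = 149 µg/mL·hr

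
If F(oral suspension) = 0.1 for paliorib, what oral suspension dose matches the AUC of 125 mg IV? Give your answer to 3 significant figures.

For equal systemic exposure: F × D_ev = D_iv
D_ev = D_iv / F = 125 / 0.1 = 1250 mg

D_oral = 1250 mg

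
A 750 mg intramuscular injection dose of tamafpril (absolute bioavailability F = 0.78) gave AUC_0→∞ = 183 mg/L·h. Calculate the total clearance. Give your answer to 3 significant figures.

CL = 3.20 L/h

CL = F × Dose / AUC_0→∞
   = 0.78 × 750 / 183 = 3.19672 L/h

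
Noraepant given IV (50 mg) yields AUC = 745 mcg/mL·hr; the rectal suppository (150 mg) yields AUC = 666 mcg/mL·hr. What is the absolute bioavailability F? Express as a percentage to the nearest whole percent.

F = 30%

F = (AUC_ev / D_ev) / (AUC_iv / D_iv)
  = (666/150) / (745/50)
  = 4.44 / 14.9 = 0.2980
  = 29.80%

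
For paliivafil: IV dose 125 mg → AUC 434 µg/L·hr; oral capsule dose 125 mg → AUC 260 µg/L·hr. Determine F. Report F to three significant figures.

F = 0.599

F = (AUC_ev / D_ev) / (AUC_iv / D_iv)
  = (260/125) / (434/125)
  = 2.08 / 3.472 = 0.5991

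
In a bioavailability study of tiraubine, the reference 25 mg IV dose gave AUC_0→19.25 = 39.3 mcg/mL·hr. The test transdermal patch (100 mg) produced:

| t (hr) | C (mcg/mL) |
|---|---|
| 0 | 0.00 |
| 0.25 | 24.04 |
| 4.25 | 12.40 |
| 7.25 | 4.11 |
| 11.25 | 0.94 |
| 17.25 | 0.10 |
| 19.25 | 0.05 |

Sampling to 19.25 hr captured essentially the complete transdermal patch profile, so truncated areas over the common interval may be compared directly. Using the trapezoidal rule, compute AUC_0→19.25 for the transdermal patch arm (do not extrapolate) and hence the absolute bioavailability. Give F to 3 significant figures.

F = 0.725

Trapezoidal AUC_0→19.25 (transdermal patch):
  [0→0.25]: (0.00+24.04)/2 × 0.25 = 3.005
  [0.25→4.25]: (24.04+12.40)/2 × 4 = 72.88
  [4.25→7.25]: (12.40+4.11)/2 × 3 = 24.765
  [7.25→11.25]: (4.11+0.94)/2 × 4 = 10.1
  [11.25→17.25]: (0.94+0.10)/2 × 6 = 3.12
  [17.25→19.25]: (0.10+0.05)/2 × 2 = 0.15
  Sum = 114.02 mcg/mL·hr
F = (AUC_ev/D_ev)/(AUC_iv/D_iv) = (114.02/100)/(39.3/25) = 1.1402/1.572 = 0.7253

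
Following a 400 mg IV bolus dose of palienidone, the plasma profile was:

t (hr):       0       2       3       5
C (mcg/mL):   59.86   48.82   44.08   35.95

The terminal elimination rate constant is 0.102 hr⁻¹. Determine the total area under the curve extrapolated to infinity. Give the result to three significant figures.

AUC = 588 mcg/mL·hr

Trapezoidal AUC_0→5:
  [0→2]: (59.86+48.82)/2 × 2 = 108.68
  [2→3]: (48.82+44.08)/2 × 1 = 46.45
  [3→5]: (44.08+35.95)/2 × 2 = 80.03
  Sum = 235.16 mcg/mL·hr
Extrapolated tail: C_last / k_e = 35.95 / 0.102 = 352.451
AUC_0→∞ = 235.16 + 352.451 = 587.611 mcg/mL·hr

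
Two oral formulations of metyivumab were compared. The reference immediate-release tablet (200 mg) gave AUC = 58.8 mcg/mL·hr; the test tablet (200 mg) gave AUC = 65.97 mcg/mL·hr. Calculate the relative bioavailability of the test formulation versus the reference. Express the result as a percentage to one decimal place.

F_rel = 112.2%

F_rel = (AUC_test/D_test) / (AUC_ref/D_ref)
      = (65.97/200) / (58.8/200)
      = 0.32985 / 0.294 = 1.1219 = 112.19%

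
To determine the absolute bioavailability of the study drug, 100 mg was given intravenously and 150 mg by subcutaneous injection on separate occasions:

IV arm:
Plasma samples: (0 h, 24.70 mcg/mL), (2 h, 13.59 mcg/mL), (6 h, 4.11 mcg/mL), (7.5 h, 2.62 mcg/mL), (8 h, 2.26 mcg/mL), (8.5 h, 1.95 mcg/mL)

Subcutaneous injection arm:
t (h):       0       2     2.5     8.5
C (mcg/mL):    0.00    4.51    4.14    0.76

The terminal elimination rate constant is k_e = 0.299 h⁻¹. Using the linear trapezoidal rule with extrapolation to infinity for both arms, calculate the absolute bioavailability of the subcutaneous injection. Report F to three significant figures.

Trapezoidal AUC_0→8.5 (IV):
  [0→2]: (24.70+13.59)/2 × 2 = 38.29
  [2→6]: (13.59+4.11)/2 × 4 = 35.4
  [6→7.5]: (4.11+2.62)/2 × 1.5 = 5.0475
  [7.5→8]: (2.62+2.26)/2 × 0.5 = 1.22
  [8→8.5]: (2.26+1.95)/2 × 0.5 = 1.0525
  Sum = 81.01 mcg/mL·h
IV tail: 1.95/0.299 = 6.522; AUC_iv,0→∞ = 81.01 + 6.522 = 87.532 mcg/mL·h
Trapezoidal AUC_0→8.5 (subcutaneous injection):
  [0→2]: (0.00+4.51)/2 × 2 = 4.51
  [2→2.5]: (4.51+4.14)/2 × 0.5 = 2.1625
  [2.5→8.5]: (4.14+0.76)/2 × 6 = 14.7
  Sum = 21.3725 mcg/mL·h
subcutaneous injection tail: 0.76/0.299 = 2.542; AUC_ev,0→∞ = 21.3725 + 2.542 = 23.9145 mcg/mL·h
F = (AUC_ev/D_ev)/(AUC_iv/D_iv) = (23.9145/150)/(87.532/100) = 0.15943/0.87532 = 0.1821

F = 0.182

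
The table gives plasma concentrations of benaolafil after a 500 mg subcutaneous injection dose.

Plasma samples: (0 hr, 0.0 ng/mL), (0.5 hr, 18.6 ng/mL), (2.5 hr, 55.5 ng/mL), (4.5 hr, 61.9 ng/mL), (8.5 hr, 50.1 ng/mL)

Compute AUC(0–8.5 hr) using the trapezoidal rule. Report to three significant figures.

AUC = 420 ng/mL·hr

Trapezoidal AUC_0→8.5:
  [0→0.5]: (0.0+18.6)/2 × 0.5 = 4.65
  [0.5→2.5]: (18.6+55.5)/2 × 2 = 74.1
  [2.5→4.5]: (55.5+61.9)/2 × 2 = 117.4
  [4.5→8.5]: (61.9+50.1)/2 × 4 = 224.0
  Sum = 420.15 ng/mL·hr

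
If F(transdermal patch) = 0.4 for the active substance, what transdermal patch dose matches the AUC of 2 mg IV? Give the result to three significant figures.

D_transdermal = 5.00 mg

For equal systemic exposure: F × D_ev = D_iv
D_ev = D_iv / F = 2 / 0.4 = 5 mg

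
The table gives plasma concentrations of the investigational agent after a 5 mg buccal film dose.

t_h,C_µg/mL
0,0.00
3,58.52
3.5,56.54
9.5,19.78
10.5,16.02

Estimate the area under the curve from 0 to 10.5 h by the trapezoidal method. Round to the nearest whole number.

Trapezoidal AUC_0→10.5:
  [0→3]: (0.00+58.52)/2 × 3 = 87.78
  [3→3.5]: (58.52+56.54)/2 × 0.5 = 28.765
  [3.5→9.5]: (56.54+19.78)/2 × 6 = 228.96
  [9.5→10.5]: (19.78+16.02)/2 × 1 = 17.9
  Sum = 363.405 µg/mL·h

AUC = 363 µg/mL·h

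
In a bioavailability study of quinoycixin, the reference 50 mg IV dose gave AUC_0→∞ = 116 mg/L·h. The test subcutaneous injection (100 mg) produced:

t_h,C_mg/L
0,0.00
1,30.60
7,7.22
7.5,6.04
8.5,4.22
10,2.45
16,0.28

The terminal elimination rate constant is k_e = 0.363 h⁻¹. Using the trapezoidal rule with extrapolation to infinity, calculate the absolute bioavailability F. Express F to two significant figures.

Trapezoidal AUC_0→16 (subcutaneous injection):
  [0→1]: (0.00+30.60)/2 × 1 = 15.3
  [1→7]: (30.60+7.22)/2 × 6 = 113.46
  [7→7.5]: (7.22+6.04)/2 × 0.5 = 3.315
  [7.5→8.5]: (6.04+4.22)/2 × 1 = 5.13
  [8.5→10]: (4.22+2.45)/2 × 1.5 = 5.0025
  [10→16]: (2.45+0.28)/2 × 6 = 8.19
  Sum = 150.3975 mg/L·h
Tail: C_last/k_e = 0.28/0.363 = 0.771
AUC_0→∞ (subcutaneous injection) = 150.3975 + 0.771 = 151.1685 mg/L·h
F = (AUC_ev/D_ev)/(AUC_iv/D_iv) = (151.1685/100)/(116/50) = 1.511685/2.32 = 0.6516

F = 0.65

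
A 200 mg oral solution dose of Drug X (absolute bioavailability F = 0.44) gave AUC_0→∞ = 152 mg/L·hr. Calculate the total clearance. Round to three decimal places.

CL = F × Dose / AUC_0→∞
   = 0.44 × 200 / 152 = 0.578947 L/hr

CL = 0.579 L/hr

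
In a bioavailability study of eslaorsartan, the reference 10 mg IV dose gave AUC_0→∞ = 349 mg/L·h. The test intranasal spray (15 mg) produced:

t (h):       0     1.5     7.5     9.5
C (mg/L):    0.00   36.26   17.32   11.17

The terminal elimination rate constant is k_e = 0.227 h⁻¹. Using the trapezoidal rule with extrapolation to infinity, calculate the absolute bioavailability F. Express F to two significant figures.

Trapezoidal AUC_0→9.5 (intranasal spray):
  [0→1.5]: (0.00+36.26)/2 × 1.5 = 27.195
  [1.5→7.5]: (36.26+17.32)/2 × 6 = 160.74
  [7.5→9.5]: (17.32+11.17)/2 × 2 = 28.49
  Sum = 216.425 mg/L·h
Tail: C_last/k_e = 11.17/0.227 = 49.207
AUC_0→∞ (intranasal spray) = 216.425 + 49.207 = 265.632 mg/L·h
F = (AUC_ev/D_ev)/(AUC_iv/D_iv) = (265.632/15)/(349/10) = 17.7088/34.9 = 0.5074

F = 0.51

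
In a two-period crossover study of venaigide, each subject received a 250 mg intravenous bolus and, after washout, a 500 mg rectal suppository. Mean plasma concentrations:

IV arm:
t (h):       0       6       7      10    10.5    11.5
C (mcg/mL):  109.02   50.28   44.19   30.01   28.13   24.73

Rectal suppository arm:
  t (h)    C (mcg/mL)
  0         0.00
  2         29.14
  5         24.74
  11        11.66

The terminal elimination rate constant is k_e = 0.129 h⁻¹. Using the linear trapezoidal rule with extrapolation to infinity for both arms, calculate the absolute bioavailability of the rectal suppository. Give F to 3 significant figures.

F = 0.178

Trapezoidal AUC_0→11.5 (IV):
  [0→6]: (109.02+50.28)/2 × 6 = 477.9
  [6→7]: (50.28+44.19)/2 × 1 = 47.235
  [7→10]: (44.19+30.01)/2 × 3 = 111.3
  [10→10.5]: (30.01+28.13)/2 × 0.5 = 14.535
  [10.5→11.5]: (28.13+24.73)/2 × 1 = 26.43
  Sum = 677.4 mcg/mL·h
IV tail: 24.73/0.129 = 191.705; AUC_iv,0→∞ = 677.4 + 191.705 = 869.105 mcg/mL·h
Trapezoidal AUC_0→11 (rectal suppository):
  [0→2]: (0.00+29.14)/2 × 2 = 29.14
  [2→5]: (29.14+24.74)/2 × 3 = 80.82
  [5→11]: (24.74+11.66)/2 × 6 = 109.2
  Sum = 219.16 mcg/mL·h
rectal suppository tail: 11.66/0.129 = 90.388; AUC_ev,0→∞ = 219.16 + 90.388 = 309.548 mcg/mL·h
F = (AUC_ev/D_ev)/(AUC_iv/D_iv) = (309.548/500)/(869.105/250) = 0.619096/3.47642 = 0.1781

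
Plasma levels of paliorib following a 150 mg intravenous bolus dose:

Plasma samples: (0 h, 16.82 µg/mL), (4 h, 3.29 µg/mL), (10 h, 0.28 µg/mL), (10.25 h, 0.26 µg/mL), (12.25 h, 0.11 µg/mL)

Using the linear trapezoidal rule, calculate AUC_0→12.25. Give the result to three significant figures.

Trapezoidal AUC_0→12.25:
  [0→4]: (16.82+3.29)/2 × 4 = 40.22
  [4→10]: (3.29+0.28)/2 × 6 = 10.71
  [10→10.25]: (0.28+0.26)/2 × 0.25 = 0.0675
  [10.25→12.25]: (0.26+0.11)/2 × 2 = 0.37
  Sum = 51.3675 µg/mL·h

AUC = 51.4 µg/mL·h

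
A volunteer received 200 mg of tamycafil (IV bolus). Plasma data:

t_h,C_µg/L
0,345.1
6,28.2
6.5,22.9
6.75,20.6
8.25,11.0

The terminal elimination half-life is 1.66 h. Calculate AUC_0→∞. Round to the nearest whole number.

AUC = 1188 µg/L·h

Trapezoidal AUC_0→8.25:
  [0→6]: (345.1+28.2)/2 × 6 = 1119.9
  [6→6.5]: (28.2+22.9)/2 × 0.5 = 12.775
  [6.5→6.75]: (22.9+20.6)/2 × 0.25 = 5.4375
  [6.75→8.25]: (20.6+11.0)/2 × 1.5 = 23.7
  Sum = 1161.8125 µg/L·h
k_e = ln2 / t½ = 0.693147 / 1.66 = 0.4176 h^-1
Extrapolated tail: C_last / k_e = 11.0 / 0.4176 = 26.341
AUC_0→∞ = 1161.8125 + 26.341 = 1188.1535 µg/L·h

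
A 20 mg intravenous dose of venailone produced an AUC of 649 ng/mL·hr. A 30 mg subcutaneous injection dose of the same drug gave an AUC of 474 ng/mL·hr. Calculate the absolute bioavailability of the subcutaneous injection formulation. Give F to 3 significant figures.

F = (AUC_ev / D_ev) / (AUC_iv / D_iv)
  = (474/30) / (649/20)
  = 15.8 / 32.45 = 0.4869

F = 0.487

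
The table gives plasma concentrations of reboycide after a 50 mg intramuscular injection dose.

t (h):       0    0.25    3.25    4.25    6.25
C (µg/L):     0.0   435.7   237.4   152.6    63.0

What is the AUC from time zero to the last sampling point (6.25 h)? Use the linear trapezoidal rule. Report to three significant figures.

Trapezoidal AUC_0→6.25:
  [0→0.25]: (0.0+435.7)/2 × 0.25 = 54.4625
  [0.25→3.25]: (435.7+237.4)/2 × 3 = 1009.65
  [3.25→4.25]: (237.4+152.6)/2 × 1 = 195.0
  [4.25→6.25]: (152.6+63.0)/2 × 2 = 215.6
  Sum = 1474.7125 µg/L·h

AUC = 1470 µg/L·h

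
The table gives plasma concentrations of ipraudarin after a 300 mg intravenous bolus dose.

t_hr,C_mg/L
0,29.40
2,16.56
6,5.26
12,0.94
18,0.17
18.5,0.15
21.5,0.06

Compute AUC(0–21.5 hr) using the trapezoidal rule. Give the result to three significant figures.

Trapezoidal AUC_0→21.5:
  [0→2]: (29.40+16.56)/2 × 2 = 45.96
  [2→6]: (16.56+5.26)/2 × 4 = 43.64
  [6→12]: (5.26+0.94)/2 × 6 = 18.6
  [12→18]: (0.94+0.17)/2 × 6 = 3.33
  [18→18.5]: (0.17+0.15)/2 × 0.5 = 0.08
  [18.5→21.5]: (0.15+0.06)/2 × 3 = 0.315
  Sum = 111.925 mg/L·hr

AUC = 112 mg/L·hr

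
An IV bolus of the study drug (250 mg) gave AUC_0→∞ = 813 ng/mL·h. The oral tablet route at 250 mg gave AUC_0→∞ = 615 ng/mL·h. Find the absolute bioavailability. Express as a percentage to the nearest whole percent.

F = (AUC_ev / D_ev) / (AUC_iv / D_iv)
  = (615/250) / (813/250)
  = 2.46 / 3.252 = 0.7565
  = 75.65%

F = 76%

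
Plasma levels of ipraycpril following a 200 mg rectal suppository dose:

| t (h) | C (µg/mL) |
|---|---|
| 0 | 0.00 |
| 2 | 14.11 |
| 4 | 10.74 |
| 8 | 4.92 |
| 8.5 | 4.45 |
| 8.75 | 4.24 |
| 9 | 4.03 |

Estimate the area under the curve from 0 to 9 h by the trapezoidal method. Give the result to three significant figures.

AUC = 74.7 µg/mL·h

Trapezoidal AUC_0→9:
  [0→2]: (0.00+14.11)/2 × 2 = 14.11
  [2→4]: (14.11+10.74)/2 × 2 = 24.85
  [4→8]: (10.74+4.92)/2 × 4 = 31.32
  [8→8.5]: (4.92+4.45)/2 × 0.5 = 2.3425
  [8.5→8.75]: (4.45+4.24)/2 × 0.25 = 1.08625
  [8.75→9]: (4.24+4.03)/2 × 0.25 = 1.03375
  Sum = 74.7425 µg/mL·h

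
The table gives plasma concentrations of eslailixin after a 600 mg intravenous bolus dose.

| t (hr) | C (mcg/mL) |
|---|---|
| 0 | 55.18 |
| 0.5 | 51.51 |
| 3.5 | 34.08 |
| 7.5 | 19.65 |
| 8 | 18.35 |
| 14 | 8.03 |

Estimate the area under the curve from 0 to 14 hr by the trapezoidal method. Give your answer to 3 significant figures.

AUC = 351 mcg/mL·hr

Trapezoidal AUC_0→14:
  [0→0.5]: (55.18+51.51)/2 × 0.5 = 26.6725
  [0.5→3.5]: (51.51+34.08)/2 × 3 = 128.385
  [3.5→7.5]: (34.08+19.65)/2 × 4 = 107.46
  [7.5→8]: (19.65+18.35)/2 × 0.5 = 9.5
  [8→14]: (18.35+8.03)/2 × 6 = 79.14
  Sum = 351.1575 mcg/mL·hr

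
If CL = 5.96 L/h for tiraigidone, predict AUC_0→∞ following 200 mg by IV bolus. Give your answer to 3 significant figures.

AUC_0→∞ = Dose_iv / CL
        = 200 / 5.96 = 33.557 mg/L·h

AUC = 33.6 mg/L·h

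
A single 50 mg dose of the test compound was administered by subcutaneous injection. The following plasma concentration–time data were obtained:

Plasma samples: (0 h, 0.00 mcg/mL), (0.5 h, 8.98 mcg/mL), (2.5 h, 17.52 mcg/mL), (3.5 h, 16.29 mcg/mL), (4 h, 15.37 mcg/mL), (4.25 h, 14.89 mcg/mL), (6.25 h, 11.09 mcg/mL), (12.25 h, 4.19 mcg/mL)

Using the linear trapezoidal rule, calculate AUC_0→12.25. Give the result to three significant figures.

Trapezoidal AUC_0→12.25:
  [0→0.5]: (0.00+8.98)/2 × 0.5 = 2.245
  [0.5→2.5]: (8.98+17.52)/2 × 2 = 26.5
  [2.5→3.5]: (17.52+16.29)/2 × 1 = 16.905
  [3.5→4]: (16.29+15.37)/2 × 0.5 = 7.915
  [4→4.25]: (15.37+14.89)/2 × 0.25 = 3.7825
  [4.25→6.25]: (14.89+11.09)/2 × 2 = 25.98
  [6.25→12.25]: (11.09+4.19)/2 × 6 = 45.84
  Sum = 129.1675 mcg/mL·h

AUC = 129 mcg/mL·h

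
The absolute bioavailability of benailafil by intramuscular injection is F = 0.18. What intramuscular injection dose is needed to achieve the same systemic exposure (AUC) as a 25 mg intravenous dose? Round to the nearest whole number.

D_intramuscular = 139 mg

For equal systemic exposure: F × D_ev = D_iv
D_ev = D_iv / F = 25 / 0.18 = 138.889 mg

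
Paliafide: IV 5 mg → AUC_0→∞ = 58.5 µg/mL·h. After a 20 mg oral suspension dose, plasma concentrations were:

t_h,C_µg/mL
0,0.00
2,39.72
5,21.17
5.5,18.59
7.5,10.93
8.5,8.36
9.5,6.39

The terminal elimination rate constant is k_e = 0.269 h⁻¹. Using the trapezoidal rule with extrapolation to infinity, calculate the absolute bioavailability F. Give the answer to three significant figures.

Trapezoidal AUC_0→9.5 (oral suspension):
  [0→2]: (0.00+39.72)/2 × 2 = 39.72
  [2→5]: (39.72+21.17)/2 × 3 = 91.335
  [5→5.5]: (21.17+18.59)/2 × 0.5 = 9.94
  [5.5→7.5]: (18.59+10.93)/2 × 2 = 29.52
  [7.5→8.5]: (10.93+8.36)/2 × 1 = 9.645
  [8.5→9.5]: (8.36+6.39)/2 × 1 = 7.375
  Sum = 187.535 µg/mL·h
Tail: C_last/k_e = 6.39/0.269 = 23.755
AUC_0→∞ (oral suspension) = 187.535 + 23.755 = 211.29 µg/mL·h
F = (AUC_ev/D_ev)/(AUC_iv/D_iv) = (211.29/20)/(58.5/5) = 10.5645/11.7 = 0.9029

F = 0.903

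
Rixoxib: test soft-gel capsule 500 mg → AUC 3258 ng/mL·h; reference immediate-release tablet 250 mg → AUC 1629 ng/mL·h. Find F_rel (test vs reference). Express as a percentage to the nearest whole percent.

F_rel = (AUC_test/D_test) / (AUC_ref/D_ref)
      = (3258/500) / (1629/250)
      = 6.516 / 6.516 = 1.0000 = 100.00%

F_rel = 100%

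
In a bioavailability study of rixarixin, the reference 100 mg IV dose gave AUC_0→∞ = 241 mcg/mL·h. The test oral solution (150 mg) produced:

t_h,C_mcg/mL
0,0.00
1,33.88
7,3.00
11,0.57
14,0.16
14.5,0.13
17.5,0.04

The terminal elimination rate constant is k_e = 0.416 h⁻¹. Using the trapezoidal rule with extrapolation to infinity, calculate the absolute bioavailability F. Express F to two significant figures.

Trapezoidal AUC_0→17.5 (oral solution):
  [0→1]: (0.00+33.88)/2 × 1 = 16.94
  [1→7]: (33.88+3.00)/2 × 6 = 110.64
  [7→11]: (3.00+0.57)/2 × 4 = 7.14
  [11→14]: (0.57+0.16)/2 × 3 = 1.095
  [14→14.5]: (0.16+0.13)/2 × 0.5 = 0.0725
  [14.5→17.5]: (0.13+0.04)/2 × 3 = 0.255
  Sum = 136.1425 mcg/mL·h
Tail: C_last/k_e = 0.04/0.416 = 0.096
AUC_0→∞ (oral solution) = 136.1425 + 0.096 = 136.2385 mcg/mL·h
F = (AUC_ev/D_ev)/(AUC_iv/D_iv) = (136.2385/150)/(241/100) = 0.908257/2.41 = 0.3769

F = 0.38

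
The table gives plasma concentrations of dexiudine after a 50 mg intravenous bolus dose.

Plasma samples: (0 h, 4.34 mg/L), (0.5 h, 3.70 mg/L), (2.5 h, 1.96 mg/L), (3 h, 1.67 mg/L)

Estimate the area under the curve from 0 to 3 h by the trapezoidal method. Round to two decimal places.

AUC = 8.58 mg/L·h

Trapezoidal AUC_0→3:
  [0→0.5]: (4.34+3.70)/2 × 0.5 = 2.01
  [0.5→2.5]: (3.70+1.96)/2 × 2 = 5.66
  [2.5→3]: (1.96+1.67)/2 × 0.5 = 0.9075
  Sum = 8.5775 mg/L·h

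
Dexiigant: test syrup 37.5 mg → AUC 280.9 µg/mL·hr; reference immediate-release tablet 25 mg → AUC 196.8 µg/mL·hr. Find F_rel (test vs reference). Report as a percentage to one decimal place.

F_rel = 95.2%

F_rel = (AUC_test/D_test) / (AUC_ref/D_ref)
      = (280.9/37.5) / (196.8/25)
      = 7.49067 / 7.872 = 0.9516 = 95.16%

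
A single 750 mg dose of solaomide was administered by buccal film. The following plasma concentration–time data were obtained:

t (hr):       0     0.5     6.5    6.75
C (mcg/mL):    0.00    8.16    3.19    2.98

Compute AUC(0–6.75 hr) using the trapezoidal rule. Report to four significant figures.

AUC = 36.86 mcg/mL·hr

Trapezoidal AUC_0→6.75:
  [0→0.5]: (0.00+8.16)/2 × 0.5 = 2.04
  [0.5→6.5]: (8.16+3.19)/2 × 6 = 34.05
  [6.5→6.75]: (3.19+2.98)/2 × 0.25 = 0.77125
  Sum = 36.86125 mcg/mL·hr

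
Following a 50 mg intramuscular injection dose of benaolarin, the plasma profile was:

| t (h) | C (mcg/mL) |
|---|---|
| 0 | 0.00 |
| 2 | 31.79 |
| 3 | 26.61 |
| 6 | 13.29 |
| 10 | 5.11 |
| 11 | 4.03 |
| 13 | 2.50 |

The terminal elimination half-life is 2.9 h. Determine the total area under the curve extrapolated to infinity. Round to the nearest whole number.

AUC = 179 mcg/mL·h

Trapezoidal AUC_0→13:
  [0→2]: (0.00+31.79)/2 × 2 = 31.79
  [2→3]: (31.79+26.61)/2 × 1 = 29.2
  [3→6]: (26.61+13.29)/2 × 3 = 59.85
  [6→10]: (13.29+5.11)/2 × 4 = 36.8
  [10→11]: (5.11+4.03)/2 × 1 = 4.57
  [11→13]: (4.03+2.50)/2 × 2 = 6.53
  Sum = 168.74 mcg/mL·h
k_e = ln2 / t½ = 0.693147 / 2.9 = 0.2390 h^-1
Extrapolated tail: C_last / k_e = 2.50 / 0.239 = 10.460
AUC_0→∞ = 168.74 + 10.460 = 179.2 mcg/mL·h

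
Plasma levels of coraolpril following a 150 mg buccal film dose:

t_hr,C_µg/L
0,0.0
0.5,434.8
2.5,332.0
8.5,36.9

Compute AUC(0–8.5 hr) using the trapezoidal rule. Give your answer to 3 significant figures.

Trapezoidal AUC_0→8.5:
  [0→0.5]: (0.0+434.8)/2 × 0.5 = 108.7
  [0.5→2.5]: (434.8+332.0)/2 × 2 = 766.8
  [2.5→8.5]: (332.0+36.9)/2 × 6 = 1106.7
  Sum = 1982.2 µg/L·hr

AUC = 1980 µg/L·hr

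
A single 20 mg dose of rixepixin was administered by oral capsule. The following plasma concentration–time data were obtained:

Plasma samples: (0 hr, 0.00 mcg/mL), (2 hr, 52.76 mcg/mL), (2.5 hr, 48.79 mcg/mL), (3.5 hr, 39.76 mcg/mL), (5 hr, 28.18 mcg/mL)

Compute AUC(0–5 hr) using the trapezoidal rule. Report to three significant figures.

AUC = 173 mcg/mL·hr

Trapezoidal AUC_0→5:
  [0→2]: (0.00+52.76)/2 × 2 = 52.76
  [2→2.5]: (52.76+48.79)/2 × 0.5 = 25.3875
  [2.5→3.5]: (48.79+39.76)/2 × 1 = 44.275
  [3.5→5]: (39.76+28.18)/2 × 1.5 = 50.955
  Sum = 173.3775 mcg/mL·hr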